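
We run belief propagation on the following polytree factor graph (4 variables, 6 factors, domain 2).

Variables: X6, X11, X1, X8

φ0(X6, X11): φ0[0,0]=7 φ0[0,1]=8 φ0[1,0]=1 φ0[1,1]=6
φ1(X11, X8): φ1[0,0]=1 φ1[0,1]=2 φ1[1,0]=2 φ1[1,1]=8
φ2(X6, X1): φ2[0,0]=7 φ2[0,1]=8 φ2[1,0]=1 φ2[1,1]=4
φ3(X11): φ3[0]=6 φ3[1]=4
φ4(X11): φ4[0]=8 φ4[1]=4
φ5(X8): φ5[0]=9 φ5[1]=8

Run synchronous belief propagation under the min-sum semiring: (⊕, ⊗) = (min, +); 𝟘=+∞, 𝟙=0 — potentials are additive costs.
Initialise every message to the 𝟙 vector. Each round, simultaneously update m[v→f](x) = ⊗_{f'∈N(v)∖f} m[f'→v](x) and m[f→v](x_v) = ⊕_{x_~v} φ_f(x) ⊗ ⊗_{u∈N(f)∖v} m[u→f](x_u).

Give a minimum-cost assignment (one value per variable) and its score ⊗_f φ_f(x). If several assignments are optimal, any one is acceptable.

assignment: (X6=1, X11=0, X1=0, X8=0); score = 26

init: all messages = 𝟙 over 2 values
r1 m[φ0→X6] = [7, 1]
r1 m[φ0→X11] = [1, 6]
r1 m[φ1→X11] = [1, 2]
r1 m[φ1→X8] = [1, 2]
r1 m[φ2→X6] = [7, 1]
r1 m[φ2→X1] = [1, 4]
r1 m[φ3→X11] = [6, 4]
r1 m[φ4→X11] = [8, 4]
r1 m[φ5→X8] = [9, 8]
r1 m[X6→φ0] = [0, 0]
r1 m[X6→φ2] = [0, 0]
r1 m[X11→φ0] = [0, 0]
r1 m[X11→φ1] = [0, 0]
r1 m[X11→φ3] = [0, 0]
r1 m[X11→φ4] = [0, 0]
r1 m[X1→φ2] = [0, 0]
r1 m[X8→φ1] = [0, 0]
r1 m[X8→φ5] = [0, 0]
r2 m[φ0→X6] = [7, 1]
r2 m[φ0→X11] = [1, 6]
r2 m[φ1→X11] = [1, 2]
r2 m[φ1→X8] = [1, 2]
r2 m[φ2→X6] = [7, 1]
r2 m[φ2→X1] = [1, 4]
r2 m[φ3→X11] = [6, 4]
r2 m[φ4→X11] = [8, 4]
r2 m[φ5→X8] = [9, 8]
r2 m[X6→φ0] = [7, 1]
r2 m[X6→φ2] = [7, 1]
r2 m[X11→φ0] = [15, 10]
r2 m[X11→φ1] = [15, 14]
r2 m[X11→φ3] = [10, 12]
r2 m[X11→φ4] = [8, 12]
r2 m[X1→φ2] = [0, 0]
r2 m[X8→φ1] = [9, 8]
r2 m[X8→φ5] = [1, 2]
r3 m[φ0→X6] = [18, 16]
r3 m[φ0→X11] = [2, 7]
r3 m[φ1→X11] = [10, 11]
r3 m[φ1→X8] = [16, 17]
r3 m[φ2→X6] = [7, 1]
r3 m[φ2→X1] = [2, 5]
r3 m[φ3→X11] = [6, 4]
r3 m[φ4→X11] = [8, 4]
r3 m[φ5→X8] = [9, 8]
r3 m[X6→φ0] = [7, 1]
r3 m[X6→φ2] = [7, 1]
r3 m[X11→φ0] = [15, 10]
r3 m[X11→φ1] = [15, 14]
r3 m[X11→φ3] = [10, 12]
r3 m[X11→φ4] = [8, 12]
r3 m[X1→φ2] = [0, 0]
r3 m[X8→φ1] = [9, 8]
r3 m[X8→φ5] = [1, 2]
r4 m[φ0→X6] = [18, 16]
r4 m[φ0→X11] = [2, 7]
r4 m[φ1→X11] = [10, 11]
r4 m[φ1→X8] = [16, 17]
r4 m[φ2→X6] = [7, 1]
r4 m[φ2→X1] = [2, 5]
r4 m[φ3→X11] = [6, 4]
r4 m[φ4→X11] = [8, 4]
r4 m[φ5→X8] = [9, 8]
r4 m[X6→φ0] = [7, 1]
r4 m[X6→φ2] = [18, 16]
r4 m[X11→φ0] = [24, 19]
r4 m[X11→φ1] = [16, 15]
r4 m[X11→φ3] = [20, 22]
r4 m[X11→φ4] = [18, 22]
r4 m[X1→φ2] = [0, 0]
r4 m[X8→φ1] = [9, 8]
r4 m[X8→φ5] = [16, 17]
r5 m[φ0→X6] = [27, 25]
r5 m[φ0→X11] = [2, 7]
r5 m[φ1→X11] = [10, 11]
r5 m[φ1→X8] = [17, 18]
r5 m[φ2→X6] = [7, 1]
r5 m[φ2→X1] = [17, 20]
r5 m[φ3→X11] = [6, 4]
r5 m[φ4→X11] = [8, 4]
r5 m[φ5→X8] = [9, 8]
r5 m[X6→φ0] = [7, 1]
r5 m[X6→φ2] = [18, 16]
r5 m[X11→φ0] = [24, 19]
r5 m[X11→φ1] = [16, 15]
r5 m[X11→φ3] = [20, 22]
r5 m[X11→φ4] = [18, 22]
r5 m[X1→φ2] = [0, 0]
r5 m[X8→φ1] = [9, 8]
r5 m[X8→φ5] = [16, 17]
r6 m[φ0→X6] = [27, 25]
r6 m[φ0→X11] = [2, 7]
r6 m[φ1→X11] = [10, 11]
r6 m[φ1→X8] = [17, 18]
r6 m[φ2→X6] = [7, 1]
r6 m[φ2→X1] = [17, 20]
r6 m[φ3→X11] = [6, 4]
r6 m[φ4→X11] = [8, 4]
r6 m[φ5→X8] = [9, 8]
r6 m[X6→φ0] = [7, 1]
r6 m[X6→φ2] = [27, 25]
r6 m[X11→φ0] = [24, 19]
r6 m[X11→φ1] = [16, 15]
r6 m[X11→φ3] = [20, 22]
r6 m[X11→φ4] = [18, 22]
r6 m[X1→φ2] = [0, 0]
r6 m[X8→φ1] = [9, 8]
r6 m[X8→φ5] = [17, 18]
r7 m[φ0→X6] = [27, 25]
r7 m[φ0→X11] = [2, 7]
r7 m[φ1→X11] = [10, 11]
r7 m[φ1→X8] = [17, 18]
r7 m[φ2→X6] = [7, 1]
r7 m[φ2→X1] = [26, 29]
r7 m[φ3→X11] = [6, 4]
r7 m[φ4→X11] = [8, 4]
r7 m[φ5→X8] = [9, 8]
r7 m[X6→φ0] = [7, 1]
r7 m[X6→φ2] = [27, 25]
r7 m[X11→φ0] = [24, 19]
r7 m[X11→φ1] = [16, 15]
r7 m[X11→φ3] = [20, 22]
r7 m[X11→φ4] = [18, 22]
r7 m[X1→φ2] = [0, 0]
r7 m[X8→φ1] = [9, 8]
r7 m[X8→φ5] = [17, 18]
r8 m[φ0→X6] = [27, 25]
r8 m[φ0→X11] = [2, 7]
r8 m[φ1→X11] = [10, 11]
r8 m[φ1→X8] = [17, 18]
r8 m[φ2→X6] = [7, 1]
r8 m[φ2→X1] = [26, 29]
r8 m[φ3→X11] = [6, 4]
r8 m[φ4→X11] = [8, 4]
r8 m[φ5→X8] = [9, 8]
r8 m[X6→φ0] = [7, 1]
r8 m[X6→φ2] = [27, 25]
r8 m[X11→φ0] = [24, 19]
r8 m[X11→φ1] = [16, 15]
r8 m[X11→φ3] = [20, 22]
r8 m[X11→φ4] = [18, 22]
r8 m[X1→φ2] = [0, 0]
r8 m[X8→φ1] = [9, 8]
r8 m[X8→φ5] = [17, 18]
fixed point reached at round 8
traceback from X6: (X6=1, X11=0, X1=0, X8=0), score=26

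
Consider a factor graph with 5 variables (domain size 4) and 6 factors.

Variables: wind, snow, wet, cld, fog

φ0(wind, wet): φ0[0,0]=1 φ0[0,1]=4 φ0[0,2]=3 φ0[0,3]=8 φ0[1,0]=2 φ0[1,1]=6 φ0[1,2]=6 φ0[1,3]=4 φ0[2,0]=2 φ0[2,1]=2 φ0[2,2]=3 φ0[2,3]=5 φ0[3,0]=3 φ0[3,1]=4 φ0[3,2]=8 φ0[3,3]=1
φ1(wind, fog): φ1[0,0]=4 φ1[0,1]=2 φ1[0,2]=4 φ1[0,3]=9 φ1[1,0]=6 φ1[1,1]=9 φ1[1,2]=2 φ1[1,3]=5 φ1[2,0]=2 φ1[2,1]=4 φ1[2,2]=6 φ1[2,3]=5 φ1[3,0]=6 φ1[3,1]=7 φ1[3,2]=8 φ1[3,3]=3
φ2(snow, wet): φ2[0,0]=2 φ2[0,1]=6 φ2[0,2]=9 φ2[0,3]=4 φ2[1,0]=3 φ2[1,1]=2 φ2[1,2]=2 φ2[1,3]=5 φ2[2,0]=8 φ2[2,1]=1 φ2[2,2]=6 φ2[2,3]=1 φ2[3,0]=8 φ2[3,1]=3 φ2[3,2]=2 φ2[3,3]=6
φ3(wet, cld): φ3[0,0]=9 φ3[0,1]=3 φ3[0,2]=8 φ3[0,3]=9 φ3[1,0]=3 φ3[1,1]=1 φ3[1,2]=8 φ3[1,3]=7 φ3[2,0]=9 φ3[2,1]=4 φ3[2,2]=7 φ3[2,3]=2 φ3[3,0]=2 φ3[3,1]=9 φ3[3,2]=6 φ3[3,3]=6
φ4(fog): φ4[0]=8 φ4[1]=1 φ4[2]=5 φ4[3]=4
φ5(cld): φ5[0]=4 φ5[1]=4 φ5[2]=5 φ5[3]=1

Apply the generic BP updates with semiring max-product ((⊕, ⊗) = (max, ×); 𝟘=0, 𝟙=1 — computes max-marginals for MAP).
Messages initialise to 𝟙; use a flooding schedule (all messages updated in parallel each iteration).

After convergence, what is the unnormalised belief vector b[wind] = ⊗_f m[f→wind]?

init: all messages = 𝟙 over 4 values
r1 m[φ0→wind] = [8, 6, 5, 8]
r1 m[φ0→wet] = [3, 6, 8, 8]
r1 m[φ1→wind] = [9, 9, 6, 8]
r1 m[φ1→fog] = [6, 9, 8, 9]
r1 m[φ2→snow] = [9, 5, 8, 8]
r1 m[φ2→wet] = [8, 6, 9, 6]
r1 m[φ3→wet] = [9, 8, 9, 9]
r1 m[φ3→cld] = [9, 9, 8, 9]
r1 m[φ4→fog] = [8, 1, 5, 4]
r1 m[φ5→cld] = [4, 4, 5, 1]
r1 m[wind→φ0] = [1, 1, 1, 1]
r1 m[wind→φ1] = [1, 1, 1, 1]
r1 m[snow→φ2] = [1, 1, 1, 1]
r1 m[wet→φ0] = [1, 1, 1, 1]
r1 m[wet→φ2] = [1, 1, 1, 1]
r1 m[wet→φ3] = [1, 1, 1, 1]
r1 m[cld→φ3] = [1, 1, 1, 1]
r1 m[cld→φ5] = [1, 1, 1, 1]
r1 m[fog→φ1] = [1, 1, 1, 1]
r1 m[fog→φ4] = [1, 1, 1, 1]
r2 m[φ0→wind] = [8, 6, 5, 8]
r2 m[φ0→wet] = [3, 6, 8, 8]
r2 m[φ1→wind] = [9, 9, 6, 8]
r2 m[φ1→fog] = [6, 9, 8, 9]
r2 m[φ2→snow] = [9, 5, 8, 8]
r2 m[φ2→wet] = [8, 6, 9, 6]
r2 m[φ3→wet] = [9, 8, 9, 9]
r2 m[φ3→cld] = [9, 9, 8, 9]
r2 m[φ4→fog] = [8, 1, 5, 4]
r2 m[φ5→cld] = [4, 4, 5, 1]
r2 m[wind→φ0] = [9, 9, 6, 8]
r2 m[wind→φ1] = [8, 6, 5, 8]
r2 m[snow→φ2] = [1, 1, 1, 1]
r2 m[wet→φ0] = [72, 48, 81, 54]
r2 m[wet→φ2] = [27, 48, 72, 72]
r2 m[wet→φ3] = [24, 36, 72, 48]
r2 m[cld→φ3] = [4, 4, 5, 1]
r2 m[cld→φ5] = [9, 9, 8, 9]
r2 m[fog→φ1] = [8, 1, 5, 4]
r2 m[fog→φ4] = [6, 9, 8, 9]
r3 m[φ0→wind] = [432, 486, 270, 648]
r3 m[φ0→wet] = [24, 54, 64, 72]
r3 m[φ1→wind] = [36, 48, 30, 48]
r3 m[φ1→fog] = [48, 56, 64, 72]
r3 m[φ2→snow] = [648, 360, 432, 432]
r3 m[φ2→wet] = [8, 6, 9, 6]
r3 m[φ3→wet] = [40, 40, 36, 36]
r3 m[φ3→cld] = [648, 432, 504, 288]
r3 m[φ4→fog] = [8, 1, 5, 4]
r3 m[φ5→cld] = [4, 4, 5, 1]
r3 m[wind→φ0] = [9, 9, 6, 8]
r3 m[wind→φ1] = [8, 6, 5, 8]
r3 m[snow→φ2] = [1, 1, 1, 1]
r3 m[wet→φ0] = [72, 48, 81, 54]
r3 m[wet→φ2] = [27, 48, 72, 72]
r3 m[wet→φ3] = [24, 36, 72, 48]
r3 m[cld→φ3] = [4, 4, 5, 1]
r3 m[cld→φ5] = [9, 9, 8, 9]
r3 m[fog→φ1] = [8, 1, 5, 4]
r3 m[fog→φ4] = [6, 9, 8, 9]
r4 m[φ0→wind] = [432, 486, 270, 648]
r4 m[φ0→wet] = [24, 54, 64, 72]
r4 m[φ1→wind] = [36, 48, 30, 48]
r4 m[φ1→fog] = [48, 56, 64, 72]
r4 m[φ2→snow] = [648, 360, 432, 432]
r4 m[φ2→wet] = [8, 6, 9, 6]
r4 m[φ3→wet] = [40, 40, 36, 36]
r4 m[φ3→cld] = [648, 432, 504, 288]
r4 m[φ4→fog] = [8, 1, 5, 4]
r4 m[φ5→cld] = [4, 4, 5, 1]
r4 m[wind→φ0] = [36, 48, 30, 48]
r4 m[wind→φ1] = [432, 486, 270, 648]
r4 m[snow→φ2] = [1, 1, 1, 1]
r4 m[wet→φ0] = [320, 240, 324, 216]
r4 m[wet→φ2] = [960, 2160, 2304, 2592]
r4 m[wet→φ3] = [192, 324, 576, 432]
r4 m[cld→φ3] = [4, 4, 5, 1]
r4 m[cld→φ5] = [648, 432, 504, 288]
r4 m[fog→φ1] = [8, 1, 5, 4]
r4 m[fog→φ4] = [48, 56, 64, 72]
r5 m[φ0→wind] = [1728, 1944, 1080, 2592]
r5 m[φ0→wet] = [144, 288, 384, 288]
r5 m[φ1→wind] = [36, 48, 30, 48]
r5 m[φ1→fog] = [3888, 4536, 5184, 3888]
r5 m[φ2→snow] = [20736, 12960, 13824, 15552]
r5 m[φ2→wet] = [8, 6, 9, 6]
r5 m[φ3→wet] = [40, 40, 36, 36]
r5 m[φ3→cld] = [5184, 3888, 4032, 2592]
r5 m[φ4→fog] = [8, 1, 5, 4]
r5 m[φ5→cld] = [4, 4, 5, 1]
r5 m[wind→φ0] = [36, 48, 30, 48]
r5 m[wind→φ1] = [432, 486, 270, 648]
r5 m[snow→φ2] = [1, 1, 1, 1]
r5 m[wet→φ0] = [320, 240, 324, 216]
r5 m[wet→φ2] = [960, 2160, 2304, 2592]
r5 m[wet→φ3] = [192, 324, 576, 432]
r5 m[cld→φ3] = [4, 4, 5, 1]
r5 m[cld→φ5] = [648, 432, 504, 288]
r5 m[fog→φ1] = [8, 1, 5, 4]
r5 m[fog→φ4] = [48, 56, 64, 72]
r6 m[φ0→wind] = [1728, 1944, 1080, 2592]
r6 m[φ0→wet] = [144, 288, 384, 288]
r6 m[φ1→wind] = [36, 48, 30, 48]
r6 m[φ1→fog] = [3888, 4536, 5184, 3888]
r6 m[φ2→snow] = [20736, 12960, 13824, 15552]
r6 m[φ2→wet] = [8, 6, 9, 6]
r6 m[φ3→wet] = [40, 40, 36, 36]
r6 m[φ3→cld] = [5184, 3888, 4032, 2592]
r6 m[φ4→fog] = [8, 1, 5, 4]
r6 m[φ5→cld] = [4, 4, 5, 1]
r6 m[wind→φ0] = [36, 48, 30, 48]
r6 m[wind→φ1] = [1728, 1944, 1080, 2592]
r6 m[snow→φ2] = [1, 1, 1, 1]
r6 m[wet→φ0] = [320, 240, 324, 216]
r6 m[wet→φ2] = [5760, 11520, 13824, 10368]
r6 m[wet→φ3] = [1152, 1728, 3456, 1728]
r6 m[cld→φ3] = [4, 4, 5, 1]
r6 m[cld→φ5] = [5184, 3888, 4032, 2592]
r6 m[fog→φ1] = [8, 1, 5, 4]
r6 m[fog→φ4] = [3888, 4536, 5184, 3888]
r7 m[φ0→wind] = [1728, 1944, 1080, 2592]
r7 m[φ0→wet] = [144, 288, 384, 288]
r7 m[φ1→wind] = [36, 48, 30, 48]
r7 m[φ1→fog] = [15552, 18144, 20736, 15552]
r7 m[φ2→snow] = [124416, 51840, 82944, 62208]
r7 m[φ2→wet] = [8, 6, 9, 6]
r7 m[φ3→wet] = [40, 40, 36, 36]
r7 m[φ3→cld] = [31104, 15552, 24192, 12096]
r7 m[φ4→fog] = [8, 1, 5, 4]
r7 m[φ5→cld] = [4, 4, 5, 1]
r7 m[wind→φ0] = [36, 48, 30, 48]
r7 m[wind→φ1] = [1728, 1944, 1080, 2592]
r7 m[snow→φ2] = [1, 1, 1, 1]
r7 m[wet→φ0] = [320, 240, 324, 216]
r7 m[wet→φ2] = [5760, 11520, 13824, 10368]
r7 m[wet→φ3] = [1152, 1728, 3456, 1728]
r7 m[cld→φ3] = [4, 4, 5, 1]
r7 m[cld→φ5] = [5184, 3888, 4032, 2592]
r7 m[fog→φ1] = [8, 1, 5, 4]
r7 m[fog→φ4] = [3888, 4536, 5184, 3888]
r8 m[φ0→wind] = [1728, 1944, 1080, 2592]
r8 m[φ0→wet] = [144, 288, 384, 288]
r8 m[φ1→wind] = [36, 48, 30, 48]
r8 m[φ1→fog] = [15552, 18144, 20736, 15552]
r8 m[φ2→snow] = [124416, 51840, 82944, 62208]
r8 m[φ2→wet] = [8, 6, 9, 6]
r8 m[φ3→wet] = [40, 40, 36, 36]
r8 m[φ3→cld] = [31104, 15552, 24192, 12096]
r8 m[φ4→fog] = [8, 1, 5, 4]
r8 m[φ5→cld] = [4, 4, 5, 1]
r8 m[wind→φ0] = [36, 48, 30, 48]
r8 m[wind→φ1] = [1728, 1944, 1080, 2592]
r8 m[snow→φ2] = [1, 1, 1, 1]
r8 m[wet→φ0] = [320, 240, 324, 216]
r8 m[wet→φ2] = [5760, 11520, 13824, 10368]
r8 m[wet→φ3] = [1152, 1728, 3456, 1728]
r8 m[cld→φ3] = [4, 4, 5, 1]
r8 m[cld→φ5] = [31104, 15552, 24192, 12096]
r8 m[fog→φ1] = [8, 1, 5, 4]
r8 m[fog→φ4] = [15552, 18144, 20736, 15552]
r9 m[φ0→wind] = [1728, 1944, 1080, 2592]
r9 m[φ0→wet] = [144, 288, 384, 288]
r9 m[φ1→wind] = [36, 48, 30, 48]
r9 m[φ1→fog] = [15552, 18144, 20736, 15552]
r9 m[φ2→snow] = [124416, 51840, 82944, 62208]
r9 m[φ2→wet] = [8, 6, 9, 6]
r9 m[φ3→wet] = [40, 40, 36, 36]
r9 m[φ3→cld] = [31104, 15552, 24192, 12096]
r9 m[φ4→fog] = [8, 1, 5, 4]
r9 m[φ5→cld] = [4, 4, 5, 1]
r9 m[wind→φ0] = [36, 48, 30, 48]
r9 m[wind→φ1] = [1728, 1944, 1080, 2592]
r9 m[snow→φ2] = [1, 1, 1, 1]
r9 m[wet→φ0] = [320, 240, 324, 216]
r9 m[wet→φ2] = [5760, 11520, 13824, 10368]
r9 m[wet→φ3] = [1152, 1728, 3456, 1728]
r9 m[cld→φ3] = [4, 4, 5, 1]
r9 m[cld→φ5] = [31104, 15552, 24192, 12096]
r9 m[fog→φ1] = [8, 1, 5, 4]
r9 m[fog→φ4] = [15552, 18144, 20736, 15552]
fixed point reached at round 9
b[wind] = ⊗ incoming = [62208, 93312, 32400, 124416]

b[wind] = [62208, 93312, 32400, 124416]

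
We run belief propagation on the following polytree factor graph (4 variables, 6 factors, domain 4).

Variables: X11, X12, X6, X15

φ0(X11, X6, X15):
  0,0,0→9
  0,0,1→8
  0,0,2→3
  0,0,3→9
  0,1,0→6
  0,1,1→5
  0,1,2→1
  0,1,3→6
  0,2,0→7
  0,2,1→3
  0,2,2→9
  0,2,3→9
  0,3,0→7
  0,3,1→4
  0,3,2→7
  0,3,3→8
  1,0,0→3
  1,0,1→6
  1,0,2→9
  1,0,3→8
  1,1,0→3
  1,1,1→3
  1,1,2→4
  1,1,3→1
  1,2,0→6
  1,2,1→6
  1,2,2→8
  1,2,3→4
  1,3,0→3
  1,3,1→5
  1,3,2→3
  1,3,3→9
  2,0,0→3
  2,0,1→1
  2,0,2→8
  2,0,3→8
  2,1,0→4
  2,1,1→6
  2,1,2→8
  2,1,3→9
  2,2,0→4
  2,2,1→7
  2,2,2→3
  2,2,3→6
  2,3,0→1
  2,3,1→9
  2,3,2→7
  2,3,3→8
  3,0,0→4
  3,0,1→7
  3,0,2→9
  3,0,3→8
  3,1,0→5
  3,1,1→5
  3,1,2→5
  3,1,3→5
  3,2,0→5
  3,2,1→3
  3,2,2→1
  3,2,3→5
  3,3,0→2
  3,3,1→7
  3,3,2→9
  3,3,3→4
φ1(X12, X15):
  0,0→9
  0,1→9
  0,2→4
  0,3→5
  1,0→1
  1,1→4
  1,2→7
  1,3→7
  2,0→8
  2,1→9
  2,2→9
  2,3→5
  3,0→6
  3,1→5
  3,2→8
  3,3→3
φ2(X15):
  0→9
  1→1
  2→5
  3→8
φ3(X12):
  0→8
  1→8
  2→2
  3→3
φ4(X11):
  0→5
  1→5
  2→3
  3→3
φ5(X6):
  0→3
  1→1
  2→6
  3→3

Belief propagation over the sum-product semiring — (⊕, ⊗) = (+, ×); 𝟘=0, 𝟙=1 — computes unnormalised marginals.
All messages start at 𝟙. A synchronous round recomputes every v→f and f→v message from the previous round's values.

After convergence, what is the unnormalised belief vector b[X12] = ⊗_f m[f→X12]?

init: all messages = 𝟙 over 4 values
r1 m[φ0→X11] = [101, 81, 92, 84]
r1 m[φ0→X6] = [103, 76, 86, 93]
r1 m[φ0→X15] = [72, 85, 94, 107]
r1 m[φ1→X12] = [27, 19, 31, 22]
r1 m[φ1→X15] = [24, 27, 28, 20]
r1 m[φ2→X15] = [9, 1, 5, 8]
r1 m[φ3→X12] = [8, 8, 2, 3]
r1 m[φ4→X11] = [5, 5, 3, 3]
r1 m[φ5→X6] = [3, 1, 6, 3]
r1 m[X11→φ0] = [1, 1, 1, 1]
r1 m[X11→φ4] = [1, 1, 1, 1]
r1 m[X12→φ1] = [1, 1, 1, 1]
r1 m[X12→φ3] = [1, 1, 1, 1]
r1 m[X6→φ0] = [1, 1, 1, 1]
r1 m[X6→φ5] = [1, 1, 1, 1]
r1 m[X15→φ0] = [1, 1, 1, 1]
r1 m[X15→φ1] = [1, 1, 1, 1]
r1 m[X15→φ2] = [1, 1, 1, 1]
r2 m[φ0→X11] = [101, 81, 92, 84]
r2 m[φ0→X6] = [103, 76, 86, 93]
r2 m[φ0→X15] = [72, 85, 94, 107]
r2 m[φ1→X12] = [27, 19, 31, 22]
r2 m[φ1→X15] = [24, 27, 28, 20]
r2 m[φ2→X15] = [9, 1, 5, 8]
r2 m[φ3→X12] = [8, 8, 2, 3]
r2 m[φ4→X11] = [5, 5, 3, 3]
r2 m[φ5→X6] = [3, 1, 6, 3]
r2 m[X11→φ0] = [5, 5, 3, 3]
r2 m[X11→φ4] = [101, 81, 92, 84]
r2 m[X12→φ1] = [8, 8, 2, 3]
r2 m[X12→φ3] = [27, 19, 31, 22]
r2 m[X6→φ0] = [3, 1, 6, 3]
r2 m[X6→φ5] = [103, 76, 86, 93]
r2 m[X15→φ0] = [216, 27, 140, 160]
r2 m[X15→φ1] = [648, 85, 470, 856]
r2 m[X15→φ2] = [1728, 2295, 2632, 2140]
r3 m[φ0→X11] = [51989, 38736, 35566, 33663]
r3 m[φ0→X6] = [56854, 38803, 51157, 48335]
r3 m[φ0→X15] = [1044, 1084, 1273, 1427]
r3 m[φ1→X12] = [12757, 10270, 14459, 10641]
r3 m[φ1→X15] = [114, 137, 130, 115]
r3 m[φ2→X15] = [9, 1, 5, 8]
r3 m[φ3→X12] = [8, 8, 2, 3]
r3 m[φ4→X11] = [5, 5, 3, 3]
r3 m[φ5→X6] = [3, 1, 6, 3]
r3 m[X11→φ0] = [5, 5, 3, 3]
r3 m[X11→φ4] = [101, 81, 92, 84]
r3 m[X12→φ1] = [8, 8, 2, 3]
r3 m[X12→φ3] = [27, 19, 31, 22]
r3 m[X6→φ0] = [3, 1, 6, 3]
r3 m[X6→φ5] = [103, 76, 86, 93]
r3 m[X15→φ0] = [216, 27, 140, 160]
r3 m[X15→φ1] = [648, 85, 470, 856]
r3 m[X15→φ2] = [1728, 2295, 2632, 2140]
r4 m[φ0→X11] = [51989, 38736, 35566, 33663]
r4 m[φ0→X6] = [56854, 38803, 51157, 48335]
r4 m[φ0→X15] = [1044, 1084, 1273, 1427]
r4 m[φ1→X12] = [12757, 10270, 14459, 10641]
r4 m[φ1→X15] = [114, 137, 130, 115]
r4 m[φ2→X15] = [9, 1, 5, 8]
r4 m[φ3→X12] = [8, 8, 2, 3]
r4 m[φ4→X11] = [5, 5, 3, 3]
r4 m[φ5→X6] = [3, 1, 6, 3]
r4 m[X11→φ0] = [5, 5, 3, 3]
r4 m[X11→φ4] = [51989, 38736, 35566, 33663]
r4 m[X12→φ1] = [8, 8, 2, 3]
r4 m[X12→φ3] = [12757, 10270, 14459, 10641]
r4 m[X6→φ0] = [3, 1, 6, 3]
r4 m[X6→φ5] = [56854, 38803, 51157, 48335]
r4 m[X15→φ0] = [1026, 137, 650, 920]
r4 m[X15→φ1] = [9396, 1084, 6365, 11416]
r4 m[X15→φ2] = [119016, 148508, 165490, 164105]
r5 m[φ0→X11] = [263949, 195466, 183436, 170853]
r5 m[φ0→X6] = [290494, 196313, 257877, 248295]
r5 m[φ0→X15] = [1044, 1084, 1273, 1427]
r5 m[φ1→X12] = [176860, 138199, 199289, 146964]
r5 m[φ1→X15] = [114, 137, 130, 115]
r5 m[φ2→X15] = [9, 1, 5, 8]
r5 m[φ3→X12] = [8, 8, 2, 3]
r5 m[φ4→X11] = [5, 5, 3, 3]
r5 m[φ5→X6] = [3, 1, 6, 3]
r5 m[X11→φ0] = [5, 5, 3, 3]
r5 m[X11→φ4] = [51989, 38736, 35566, 33663]
r5 m[X12→φ1] = [8, 8, 2, 3]
r5 m[X12→φ3] = [12757, 10270, 14459, 10641]
r5 m[X6→φ0] = [3, 1, 6, 3]
r5 m[X6→φ5] = [56854, 38803, 51157, 48335]
r5 m[X15→φ0] = [1026, 137, 650, 920]
r5 m[X15→φ1] = [9396, 1084, 6365, 11416]
r5 m[X15→φ2] = [119016, 148508, 165490, 164105]
r6 m[φ0→X11] = [263949, 195466, 183436, 170853]
r6 m[φ0→X6] = [290494, 196313, 257877, 248295]
r6 m[φ0→X15] = [1044, 1084, 1273, 1427]
r6 m[φ1→X12] = [176860, 138199, 199289, 146964]
r6 m[φ1→X15] = [114, 137, 130, 115]
r6 m[φ2→X15] = [9, 1, 5, 8]
r6 m[φ3→X12] = [8, 8, 2, 3]
r6 m[φ4→X11] = [5, 5, 3, 3]
r6 m[φ5→X6] = [3, 1, 6, 3]
r6 m[X11→φ0] = [5, 5, 3, 3]
r6 m[X11→φ4] = [263949, 195466, 183436, 170853]
r6 m[X12→φ1] = [8, 8, 2, 3]
r6 m[X12→φ3] = [176860, 138199, 199289, 146964]
r6 m[X6→φ0] = [3, 1, 6, 3]
r6 m[X6→φ5] = [290494, 196313, 257877, 248295]
r6 m[X15→φ0] = [1026, 137, 650, 920]
r6 m[X15→φ1] = [9396, 1084, 6365, 11416]
r6 m[X15→φ2] = [119016, 148508, 165490, 164105]
r7 m[φ0→X11] = [263949, 195466, 183436, 170853]
r7 m[φ0→X6] = [290494, 196313, 257877, 248295]
r7 m[φ0→X15] = [1044, 1084, 1273, 1427]
r7 m[φ1→X12] = [176860, 138199, 199289, 146964]
r7 m[φ1→X15] = [114, 137, 130, 115]
r7 m[φ2→X15] = [9, 1, 5, 8]
r7 m[φ3→X12] = [8, 8, 2, 3]
r7 m[φ4→X11] = [5, 5, 3, 3]
r7 m[φ5→X6] = [3, 1, 6, 3]
r7 m[X11→φ0] = [5, 5, 3, 3]
r7 m[X11→φ4] = [263949, 195466, 183436, 170853]
r7 m[X12→φ1] = [8, 8, 2, 3]
r7 m[X12→φ3] = [176860, 138199, 199289, 146964]
r7 m[X6→φ0] = [3, 1, 6, 3]
r7 m[X6→φ5] = [290494, 196313, 257877, 248295]
r7 m[X15→φ0] = [1026, 137, 650, 920]
r7 m[X15→φ1] = [9396, 1084, 6365, 11416]
r7 m[X15→φ2] = [119016, 148508, 165490, 164105]
fixed point reached at round 7
b[X12] = ⊗ incoming = [1414880, 1105592, 398578, 440892]

b[X12] = [1414880, 1105592, 398578, 440892]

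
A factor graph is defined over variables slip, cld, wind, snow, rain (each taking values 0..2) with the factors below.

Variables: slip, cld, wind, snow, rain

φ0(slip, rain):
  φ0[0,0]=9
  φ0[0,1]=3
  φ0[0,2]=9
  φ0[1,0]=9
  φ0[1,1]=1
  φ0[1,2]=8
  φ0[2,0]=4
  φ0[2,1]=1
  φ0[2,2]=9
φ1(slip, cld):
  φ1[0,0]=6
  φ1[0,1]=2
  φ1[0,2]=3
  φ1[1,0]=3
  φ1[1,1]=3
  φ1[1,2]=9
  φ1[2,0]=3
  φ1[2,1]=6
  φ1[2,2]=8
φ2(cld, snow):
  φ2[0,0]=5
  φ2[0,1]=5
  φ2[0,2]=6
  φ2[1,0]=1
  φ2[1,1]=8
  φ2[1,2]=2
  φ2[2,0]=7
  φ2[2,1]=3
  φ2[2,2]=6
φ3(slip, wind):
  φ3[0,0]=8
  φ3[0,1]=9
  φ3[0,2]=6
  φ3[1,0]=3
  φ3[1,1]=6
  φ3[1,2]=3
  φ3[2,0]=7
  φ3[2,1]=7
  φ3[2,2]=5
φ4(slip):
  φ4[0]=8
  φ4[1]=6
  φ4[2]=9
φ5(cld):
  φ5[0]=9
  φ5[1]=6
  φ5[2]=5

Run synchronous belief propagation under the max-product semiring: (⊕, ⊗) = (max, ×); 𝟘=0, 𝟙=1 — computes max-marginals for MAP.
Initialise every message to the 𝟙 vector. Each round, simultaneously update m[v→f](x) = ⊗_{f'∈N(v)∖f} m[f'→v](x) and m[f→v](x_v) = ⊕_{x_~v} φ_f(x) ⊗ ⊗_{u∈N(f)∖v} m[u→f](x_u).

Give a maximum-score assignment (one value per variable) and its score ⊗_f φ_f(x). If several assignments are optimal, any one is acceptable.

init: all messages = 𝟙 over 3 values
r1 m[φ0→slip] = [9, 9, 9]
r1 m[φ0→rain] = [9, 3, 9]
r1 m[φ1→slip] = [6, 9, 8]
r1 m[φ1→cld] = [6, 6, 9]
r1 m[φ2→cld] = [6, 8, 7]
r1 m[φ2→snow] = [7, 8, 6]
r1 m[φ3→slip] = [9, 6, 7]
r1 m[φ3→wind] = [8, 9, 6]
r1 m[φ4→slip] = [8, 6, 9]
r1 m[φ5→cld] = [9, 6, 5]
r1 m[slip→φ0] = [1, 1, 1]
r1 m[slip→φ1] = [1, 1, 1]
r1 m[slip→φ3] = [1, 1, 1]
r1 m[slip→φ4] = [1, 1, 1]
r1 m[cld→φ1] = [1, 1, 1]
r1 m[cld→φ2] = [1, 1, 1]
r1 m[cld→φ5] = [1, 1, 1]
r1 m[wind→φ3] = [1, 1, 1]
r1 m[snow→φ2] = [1, 1, 1]
r1 m[rain→φ0] = [1, 1, 1]
r2 m[φ0→slip] = [9, 9, 9]
r2 m[φ0→rain] = [9, 3, 9]
r2 m[φ1→slip] = [6, 9, 8]
r2 m[φ1→cld] = [6, 6, 9]
r2 m[φ2→cld] = [6, 8, 7]
r2 m[φ2→snow] = [7, 8, 6]
r2 m[φ3→slip] = [9, 6, 7]
r2 m[φ3→wind] = [8, 9, 6]
r2 m[φ4→slip] = [8, 6, 9]
r2 m[φ5→cld] = [9, 6, 5]
r2 m[slip→φ0] = [432, 324, 504]
r2 m[slip→φ1] = [648, 324, 567]
r2 m[slip→φ3] = [432, 486, 648]
r2 m[slip→φ4] = [486, 486, 504]
r2 m[cld→φ1] = [54, 48, 35]
r2 m[cld→φ2] = [54, 36, 45]
r2 m[cld→φ5] = [36, 48, 63]
r2 m[wind→φ3] = [1, 1, 1]
r2 m[snow→φ2] = [1, 1, 1]
r2 m[rain→φ0] = [1, 1, 1]
r3 m[φ0→slip] = [9, 9, 9]
r3 m[φ0→rain] = [3888, 1296, 4536]
r3 m[φ1→slip] = [324, 315, 288]
r3 m[φ1→cld] = [3888, 3402, 4536]
r3 m[φ2→cld] = [6, 8, 7]
r3 m[φ2→snow] = [315, 288, 324]
r3 m[φ3→slip] = [9, 6, 7]
r3 m[φ3→wind] = [4536, 4536, 3240]
r3 m[φ4→slip] = [8, 6, 9]
r3 m[φ5→cld] = [9, 6, 5]
r3 m[slip→φ0] = [432, 324, 504]
r3 m[slip→φ1] = [648, 324, 567]
r3 m[slip→φ3] = [432, 486, 648]
r3 m[slip→φ4] = [486, 486, 504]
r3 m[cld→φ1] = [54, 48, 35]
r3 m[cld→φ2] = [54, 36, 45]
r3 m[cld→φ5] = [36, 48, 63]
r3 m[wind→φ3] = [1, 1, 1]
r3 m[snow→φ2] = [1, 1, 1]
r3 m[rain→φ0] = [1, 1, 1]
r4 m[φ0→slip] = [9, 9, 9]
r4 m[φ0→rain] = [3888, 1296, 4536]
r4 m[φ1→slip] = [324, 315, 288]
r4 m[φ1→cld] = [3888, 3402, 4536]
r4 m[φ2→cld] = [6, 8, 7]
r4 m[φ2→snow] = [315, 288, 324]
r4 m[φ3→slip] = [9, 6, 7]
r4 m[φ3→wind] = [4536, 4536, 3240]
r4 m[φ4→slip] = [8, 6, 9]
r4 m[φ5→cld] = [9, 6, 5]
r4 m[slip→φ0] = [23328, 11340, 18144]
r4 m[slip→φ1] = [648, 324, 567]
r4 m[slip→φ3] = [23328, 17010, 23328]
r4 m[slip→φ4] = [26244, 17010, 18144]
r4 m[cld→φ1] = [54, 48, 35]
r4 m[cld→φ2] = [34992, 20412, 22680]
r4 m[cld→φ5] = [23328, 27216, 31752]
r4 m[wind→φ3] = [1, 1, 1]
r4 m[snow→φ2] = [1, 1, 1]
r4 m[rain→φ0] = [1, 1, 1]
r5 m[φ0→slip] = [9, 9, 9]
r5 m[φ0→rain] = [209952, 69984, 209952]
r5 m[φ1→slip] = [324, 315, 288]
r5 m[φ1→cld] = [3888, 3402, 4536]
r5 m[φ2→cld] = [6, 8, 7]
r5 m[φ2→snow] = [174960, 174960, 209952]
r5 m[φ3→slip] = [9, 6, 7]
r5 m[φ3→wind] = [186624, 209952, 139968]
r5 m[φ4→slip] = [8, 6, 9]
r5 m[φ5→cld] = [9, 6, 5]
r5 m[slip→φ0] = [23328, 11340, 18144]
r5 m[slip→φ1] = [648, 324, 567]
r5 m[slip→φ3] = [23328, 17010, 23328]
r5 m[slip→φ4] = [26244, 17010, 18144]
r5 m[cld→φ1] = [54, 48, 35]
r5 m[cld→φ2] = [34992, 20412, 22680]
r5 m[cld→φ5] = [23328, 27216, 31752]
r5 m[wind→φ3] = [1, 1, 1]
r5 m[snow→φ2] = [1, 1, 1]
r5 m[rain→φ0] = [1, 1, 1]
r6 m[φ0→slip] = [9, 9, 9]
r6 m[φ0→rain] = [209952, 69984, 209952]
r6 m[φ1→slip] = [324, 315, 288]
r6 m[φ1→cld] = [3888, 3402, 4536]
r6 m[φ2→cld] = [6, 8, 7]
r6 m[φ2→snow] = [174960, 174960, 209952]
r6 m[φ3→slip] = [9, 6, 7]
r6 m[φ3→wind] = [186624, 209952, 139968]
r6 m[φ4→slip] = [8, 6, 9]
r6 m[φ5→cld] = [9, 6, 5]
r6 m[slip→φ0] = [23328, 11340, 18144]
r6 m[slip→φ1] = [648, 324, 567]
r6 m[slip→φ3] = [23328, 17010, 23328]
r6 m[slip→φ4] = [26244, 17010, 18144]
r6 m[cld→φ1] = [54, 48, 35]
r6 m[cld→φ2] = [34992, 20412, 22680]
r6 m[cld→φ5] = [23328, 27216, 31752]
r6 m[wind→φ3] = [1, 1, 1]
r6 m[snow→φ2] = [1, 1, 1]
r6 m[rain→φ0] = [1, 1, 1]
fixed point reached at round 6
traceback from slip: (slip=0, cld=0, wind=1, snow=2, rain=0), score=209952

assignment: (slip=0, cld=0, wind=1, snow=2, rain=0); score = 209952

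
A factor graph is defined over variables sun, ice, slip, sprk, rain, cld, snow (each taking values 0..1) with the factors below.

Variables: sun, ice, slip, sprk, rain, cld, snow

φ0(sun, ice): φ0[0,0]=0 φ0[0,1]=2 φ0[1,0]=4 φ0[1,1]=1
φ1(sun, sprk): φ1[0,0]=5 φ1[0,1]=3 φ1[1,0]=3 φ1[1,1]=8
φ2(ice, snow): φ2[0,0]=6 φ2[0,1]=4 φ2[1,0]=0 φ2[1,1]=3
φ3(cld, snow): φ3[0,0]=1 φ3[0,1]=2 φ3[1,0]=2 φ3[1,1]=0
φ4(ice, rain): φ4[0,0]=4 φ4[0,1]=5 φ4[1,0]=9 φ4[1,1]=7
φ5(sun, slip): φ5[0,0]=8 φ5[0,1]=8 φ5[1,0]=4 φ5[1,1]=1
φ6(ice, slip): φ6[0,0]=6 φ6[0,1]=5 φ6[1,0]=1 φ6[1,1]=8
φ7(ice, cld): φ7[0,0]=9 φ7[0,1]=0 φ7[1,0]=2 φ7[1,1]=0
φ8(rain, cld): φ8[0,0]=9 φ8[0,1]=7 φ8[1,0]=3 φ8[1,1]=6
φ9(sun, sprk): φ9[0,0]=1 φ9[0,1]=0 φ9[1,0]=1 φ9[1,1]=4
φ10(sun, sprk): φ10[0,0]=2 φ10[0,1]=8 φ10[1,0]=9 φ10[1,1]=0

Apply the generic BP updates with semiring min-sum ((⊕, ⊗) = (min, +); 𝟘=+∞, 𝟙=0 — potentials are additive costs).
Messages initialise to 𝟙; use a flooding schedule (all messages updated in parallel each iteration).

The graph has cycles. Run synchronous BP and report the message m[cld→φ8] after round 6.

message @ round 6 = [34, 33]

init: all messages = 𝟙 over 2 values
r1 m[φ0→sun] = [0, 1]
r1 m[φ0→ice] = [0, 1]
r1 m[φ1→sun] = [3, 3]
r1 m[φ1→sprk] = [3, 3]
r1 m[φ2→ice] = [4, 0]
r1 m[φ2→snow] = [0, 3]
r1 m[φ3→cld] = [1, 0]
r1 m[φ3→snow] = [1, 0]
r1 m[φ4→ice] = [4, 7]
r1 m[φ4→rain] = [4, 5]
r1 m[φ5→sun] = [8, 1]
r1 m[φ5→slip] = [4, 1]
r1 m[φ6→ice] = [5, 1]
r1 m[φ6→slip] = [1, 5]
r1 m[φ7→ice] = [0, 0]
r1 m[φ7→cld] = [2, 0]
r1 m[φ8→rain] = [7, 3]
r1 m[φ8→cld] = [3, 6]
r1 m[φ9→sun] = [0, 1]
r1 m[φ9→sprk] = [1, 0]
r1 m[φ10→sun] = [2, 0]
r1 m[φ10→sprk] = [2, 0]
r1 m[sun→φ0] = [0, 0]
r1 m[sun→φ1] = [0, 0]
r1 m[sun→φ5] = [0, 0]
r1 m[sun→φ9] = [0, 0]
r1 m[sun→φ10] = [0, 0]
r1 m[ice→φ0] = [0, 0]
r1 m[ice→φ2] = [0, 0]
r1 m[ice→φ4] = [0, 0]
r1 m[ice→φ6] = [0, 0]
r1 m[ice→φ7] = [0, 0]
r1 m[slip→φ5] = [0, 0]
r1 m[slip→φ6] = [0, 0]
r1 m[sprk→φ1] = [0, 0]
r1 m[sprk→φ9] = [0, 0]
r1 m[sprk→φ10] = [0, 0]
r1 m[rain→φ4] = [0, 0]
r1 m[rain→φ8] = [0, 0]
r1 m[cld→φ3] = [0, 0]
r1 m[cld→φ7] = [0, 0]
r1 m[cld→φ8] = [0, 0]
r1 m[snow→φ2] = [0, 0]
r1 m[snow→φ3] = [0, 0]
r2 m[φ0→sun] = [0, 1]
r2 m[φ0→ice] = [0, 1]
r2 m[φ1→sun] = [3, 3]
r2 m[φ1→sprk] = [3, 3]
r2 m[φ2→ice] = [4, 0]
r2 m[φ2→snow] = [0, 3]
r2 m[φ3→cld] = [1, 0]
r2 m[φ3→snow] = [1, 0]
r2 m[φ4→ice] = [4, 7]
r2 m[φ4→rain] = [4, 5]
r2 m[φ5→sun] = [8, 1]
r2 m[φ5→slip] = [4, 1]
r2 m[φ6→ice] = [5, 1]
r2 m[φ6→slip] = [1, 5]
r2 m[φ7→ice] = [0, 0]
r2 m[φ7→cld] = [2, 0]
r2 m[φ8→rain] = [7, 3]
r2 m[φ8→cld] = [3, 6]
r2 m[φ9→sun] = [0, 1]
r2 m[φ9→sprk] = [1, 0]
r2 m[φ10→sun] = [2, 0]
r2 m[φ10→sprk] = [2, 0]
r2 m[sun→φ0] = [13, 5]
r2 m[sun→φ1] = [10, 3]
r2 m[sun→φ5] = [5, 5]
r2 m[sun→φ9] = [13, 5]
r2 m[sun→φ10] = [11, 6]
r2 m[ice→φ0] = [13, 8]
r2 m[ice→φ2] = [9, 9]
r2 m[ice→φ4] = [9, 2]
r2 m[ice→φ6] = [8, 8]
r2 m[ice→φ7] = [13, 9]
r2 m[slip→φ5] = [1, 5]
r2 m[slip→φ6] = [4, 1]
r2 m[sprk→φ1] = [3, 0]
r2 m[sprk→φ9] = [5, 3]
r2 m[sprk→φ10] = [4, 3]
r2 m[rain→φ4] = [7, 3]
r2 m[rain→φ8] = [4, 5]
r2 m[cld→φ3] = [5, 6]
r2 m[cld→φ7] = [4, 6]
r2 m[cld→φ8] = [3, 0]
r2 m[snow→φ2] = [1, 0]
r2 m[snow→φ3] = [0, 3]
r3 m[φ0→sun] = [10, 9]
r3 m[φ0→ice] = [9, 6]
r3 m[φ1→sun] = [3, 6]
r3 m[φ1→sprk] = [6, 11]
r3 m[φ2→ice] = [4, 1]
r3 m[φ2→snow] = [9, 12]
r3 m[φ3→cld] = [1, 2]
r3 m[φ3→snow] = [6, 6]
r3 m[φ4→ice] = [8, 10]
r3 m[φ4→rain] = [11, 9]
r3 m[φ5→sun] = [9, 5]
r3 m[φ5→slip] = [9, 6]
r3 m[φ6→ice] = [6, 5]
r3 m[φ6→slip] = [9, 13]
r3 m[φ7→ice] = [6, 6]
r3 m[φ7→cld] = [11, 9]
r3 m[φ8→rain] = [7, 6]
r3 m[φ8→cld] = [8, 11]
r3 m[φ9→sun] = [3, 6]
r3 m[φ9→sprk] = [6, 9]
r3 m[φ10→sun] = [6, 3]
r3 m[φ10→sprk] = [13, 6]
r3 m[sun→φ0] = [13, 5]
r3 m[sun→φ1] = [10, 3]
r3 m[sun→φ5] = [5, 5]
r3 m[sun→φ9] = [13, 5]
r3 m[sun→φ10] = [11, 6]
r3 m[ice→φ0] = [13, 8]
r3 m[ice→φ2] = [9, 9]
r3 m[ice→φ4] = [9, 2]
r3 m[ice→φ6] = [8, 8]
r3 m[ice→φ7] = [13, 9]
r3 m[slip→φ5] = [1, 5]
r3 m[slip→φ6] = [4, 1]
r3 m[sprk→φ1] = [3, 0]
r3 m[sprk→φ9] = [5, 3]
r3 m[sprk→φ10] = [4, 3]
r3 m[rain→φ4] = [7, 3]
r3 m[rain→φ8] = [4, 5]
r3 m[cld→φ3] = [5, 6]
r3 m[cld→φ7] = [4, 6]
r3 m[cld→φ8] = [3, 0]
r3 m[snow→φ2] = [1, 0]
r3 m[snow→φ3] = [0, 3]
r4 m[φ0→sun] = [10, 9]
r4 m[φ0→ice] = [9, 6]
r4 m[φ1→sun] = [3, 6]
r4 m[φ1→sprk] = [6, 11]
r4 m[φ2→ice] = [4, 1]
r4 m[φ2→snow] = [9, 12]
r4 m[φ3→cld] = [1, 2]
r4 m[φ3→snow] = [6, 6]
r4 m[φ4→ice] = [8, 10]
r4 m[φ4→rain] = [11, 9]
r4 m[φ5→sun] = [9, 5]
r4 m[φ5→slip] = [9, 6]
r4 m[φ6→ice] = [6, 5]
r4 m[φ6→slip] = [9, 13]
r4 m[φ7→ice] = [6, 6]
r4 m[φ7→cld] = [11, 9]
r4 m[φ8→rain] = [7, 6]
r4 m[φ8→cld] = [8, 11]
r4 m[φ9→sun] = [3, 6]
r4 m[φ9→sprk] = [6, 9]
r4 m[φ10→sun] = [6, 3]
r4 m[φ10→sprk] = [13, 6]
r4 m[sun→φ0] = [21, 20]
r4 m[sun→φ1] = [28, 23]
r4 m[sun→φ5] = [22, 24]
r4 m[sun→φ9] = [28, 23]
r4 m[sun→φ10] = [25, 26]
r4 m[ice→φ0] = [24, 22]
r4 m[ice→φ2] = [29, 27]
r4 m[ice→φ4] = [25, 18]
r4 m[ice→φ6] = [27, 23]
r4 m[ice→φ7] = [27, 22]
r4 m[slip→φ5] = [9, 13]
r4 m[slip→φ6] = [9, 6]
r4 m[sprk→φ1] = [19, 15]
r4 m[sprk→φ9] = [19, 17]
r4 m[sprk→φ10] = [12, 20]
r4 m[rain→φ4] = [7, 6]
r4 m[rain→φ8] = [11, 9]
r4 m[cld→φ3] = [19, 20]
r4 m[cld→φ7] = [9, 13]
r4 m[cld→φ8] = [12, 11]
r4 m[snow→φ2] = [6, 6]
r4 m[snow→φ3] = [9, 12]
r5 m[φ0→sun] = [24, 23]
r5 m[φ0→ice] = [21, 21]
r5 m[φ1→sun] = [18, 22]
r5 m[φ1→sprk] = [26, 31]
r5 m[φ2→ice] = [10, 6]
r5 m[φ2→snow] = [27, 30]
r5 m[φ3→cld] = [10, 11]
r5 m[φ3→snow] = [20, 20]
r5 m[φ4→ice] = [11, 13]
r5 m[φ4→rain] = [27, 25]
r5 m[φ5→sun] = [17, 13]
r5 m[φ5→slip] = [28, 25]
r5 m[φ6→ice] = [11, 10]
r5 m[φ6→slip] = [24, 31]
r5 m[φ7→ice] = [13, 11]
r5 m[φ7→cld] = [24, 22]
r5 m[φ8→rain] = [18, 15]
r5 m[φ8→cld] = [12, 15]
r5 m[φ9→sun] = [17, 20]
r5 m[φ9→sprk] = [24, 27]
r5 m[φ10→sun] = [14, 20]
r5 m[φ10→sprk] = [27, 26]
r5 m[sun→φ0] = [21, 20]
r5 m[sun→φ1] = [28, 23]
r5 m[sun→φ5] = [22, 24]
r5 m[sun→φ9] = [28, 23]
r5 m[sun→φ10] = [25, 26]
r5 m[ice→φ0] = [24, 22]
r5 m[ice→φ2] = [29, 27]
r5 m[ice→φ4] = [25, 18]
r5 m[ice→φ6] = [27, 23]
r5 m[ice→φ7] = [27, 22]
r5 m[slip→φ5] = [9, 13]
r5 m[slip→φ6] = [9, 6]
r5 m[sprk→φ1] = [19, 15]
r5 m[sprk→φ9] = [19, 17]
r5 m[sprk→φ10] = [12, 20]
r5 m[rain→φ4] = [7, 6]
r5 m[rain→φ8] = [11, 9]
r5 m[cld→φ3] = [19, 20]
r5 m[cld→φ7] = [9, 13]
r5 m[cld→φ8] = [12, 11]
r5 m[snow→φ2] = [6, 6]
r5 m[snow→φ3] = [9, 12]
r6 m[φ0→sun] = [24, 23]
r6 m[φ0→ice] = [21, 21]
r6 m[φ1→sun] = [18, 22]
r6 m[φ1→sprk] = [26, 31]
r6 m[φ2→ice] = [10, 6]
r6 m[φ2→snow] = [27, 30]
r6 m[φ3→cld] = [10, 11]
r6 m[φ3→snow] = [20, 20]
r6 m[φ4→ice] = [11, 13]
r6 m[φ4→rain] = [27, 25]
r6 m[φ5→sun] = [17, 13]
r6 m[φ5→slip] = [28, 25]
r6 m[φ6→ice] = [11, 10]
r6 m[φ6→slip] = [24, 31]
r6 m[φ7→ice] = [13, 11]
r6 m[φ7→cld] = [24, 22]
r6 m[φ8→rain] = [18, 15]
r6 m[φ8→cld] = [12, 15]
r6 m[φ9→sun] = [17, 20]
r6 m[φ9→sprk] = [24, 27]
r6 m[φ10→sun] = [14, 20]
r6 m[φ10→sprk] = [27, 26]
r6 m[sun→φ0] = [66, 75]
r6 m[sun→φ1] = [72, 76]
r6 m[sun→φ5] = [73, 85]
r6 m[sun→φ9] = [73, 78]
r6 m[sun→φ10] = [76, 78]
r6 m[ice→φ0] = [45, 40]
r6 m[ice→φ2] = [56, 55]
r6 m[ice→φ4] = [55, 48]
r6 m[ice→φ6] = [55, 51]
r6 m[ice→φ7] = [53, 50]
r6 m[slip→φ5] = [24, 31]
r6 m[slip→φ6] = [28, 25]
r6 m[sprk→φ1] = [51, 53]
r6 m[sprk→φ9] = [53, 57]
r6 m[sprk→φ10] = [50, 58]
r6 m[rain→φ4] = [18, 15]
r6 m[rain→φ8] = [27, 25]
r6 m[cld→φ3] = [36, 37]
r6 m[cld→φ7] = [22, 26]
r6 m[cld→φ8] = [34, 33]
r6 m[snow→φ2] = [20, 20]
r6 m[snow→φ3] = [27, 30]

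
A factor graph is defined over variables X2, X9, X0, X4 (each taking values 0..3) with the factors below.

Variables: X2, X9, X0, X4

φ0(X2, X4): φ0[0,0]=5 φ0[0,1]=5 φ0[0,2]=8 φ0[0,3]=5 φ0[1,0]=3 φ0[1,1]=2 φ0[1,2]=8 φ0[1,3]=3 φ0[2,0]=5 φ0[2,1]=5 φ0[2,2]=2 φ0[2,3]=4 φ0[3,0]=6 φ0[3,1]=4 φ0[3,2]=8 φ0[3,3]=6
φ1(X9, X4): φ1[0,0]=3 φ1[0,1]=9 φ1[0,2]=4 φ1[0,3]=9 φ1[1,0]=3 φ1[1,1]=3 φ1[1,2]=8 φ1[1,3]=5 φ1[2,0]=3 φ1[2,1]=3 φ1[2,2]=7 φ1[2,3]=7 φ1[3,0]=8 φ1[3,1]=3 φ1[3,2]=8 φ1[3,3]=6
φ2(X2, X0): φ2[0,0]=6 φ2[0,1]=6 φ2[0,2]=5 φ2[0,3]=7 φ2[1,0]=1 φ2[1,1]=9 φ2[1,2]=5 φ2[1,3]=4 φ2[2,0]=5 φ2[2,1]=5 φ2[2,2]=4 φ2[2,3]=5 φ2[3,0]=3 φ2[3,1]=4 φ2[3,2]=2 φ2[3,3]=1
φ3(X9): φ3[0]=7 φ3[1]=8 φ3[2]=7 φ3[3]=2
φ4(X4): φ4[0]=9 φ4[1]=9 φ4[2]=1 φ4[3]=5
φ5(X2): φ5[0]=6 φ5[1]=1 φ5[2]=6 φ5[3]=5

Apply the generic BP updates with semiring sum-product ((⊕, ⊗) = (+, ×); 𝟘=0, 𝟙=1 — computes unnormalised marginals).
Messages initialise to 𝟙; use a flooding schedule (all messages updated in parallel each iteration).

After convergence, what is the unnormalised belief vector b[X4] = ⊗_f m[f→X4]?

b[X4] = [1215486, 1567728, 303324, 1257060]

init: all messages = 𝟙 over 4 values
r1 m[φ0→X2] = [23, 16, 16, 24]
r1 m[φ0→X4] = [19, 16, 26, 18]
r1 m[φ1→X9] = [25, 19, 20, 25]
r1 m[φ1→X4] = [17, 18, 27, 27]
r1 m[φ2→X2] = [24, 19, 19, 10]
r1 m[φ2→X0] = [15, 24, 16, 17]
r1 m[φ3→X9] = [7, 8, 7, 2]
r1 m[φ4→X4] = [9, 9, 1, 5]
r1 m[φ5→X2] = [6, 1, 6, 5]
r1 m[X2→φ0] = [1, 1, 1, 1]
r1 m[X2→φ2] = [1, 1, 1, 1]
r1 m[X2→φ5] = [1, 1, 1, 1]
r1 m[X9→φ1] = [1, 1, 1, 1]
r1 m[X9→φ3] = [1, 1, 1, 1]
r1 m[X0→φ2] = [1, 1, 1, 1]
r1 m[X4→φ0] = [1, 1, 1, 1]
r1 m[X4→φ1] = [1, 1, 1, 1]
r1 m[X4→φ4] = [1, 1, 1, 1]
r2 m[φ0→X2] = [23, 16, 16, 24]
r2 m[φ0→X4] = [19, 16, 26, 18]
r2 m[φ1→X9] = [25, 19, 20, 25]
r2 m[φ1→X4] = [17, 18, 27, 27]
r2 m[φ2→X2] = [24, 19, 19, 10]
r2 m[φ2→X0] = [15, 24, 16, 17]
r2 m[φ3→X9] = [7, 8, 7, 2]
r2 m[φ4→X4] = [9, 9, 1, 5]
r2 m[φ5→X2] = [6, 1, 6, 5]
r2 m[X2→φ0] = [144, 19, 114, 50]
r2 m[X2→φ2] = [138, 16, 96, 120]
r2 m[X2→φ5] = [552, 304, 304, 240]
r2 m[X9→φ1] = [7, 8, 7, 2]
r2 m[X9→φ3] = [25, 19, 20, 25]
r2 m[X0→φ2] = [1, 1, 1, 1]
r2 m[X4→φ0] = [153, 162, 27, 135]
r2 m[X4→φ1] = [171, 144, 26, 90]
r2 m[X4→φ4] = [323, 288, 702, 486]
r3 m[φ0→X2] = [2466, 1404, 2169, 2592]
r3 m[φ0→X4] = [1647, 1528, 1932, 1533]
r3 m[φ1→X9] = [2723, 1603, 1757, 2548]
r3 m[φ1→X4] = [82, 114, 157, 164]
r3 m[φ2→X2] = [24, 19, 19, 10]
r3 m[φ2→X0] = [1684, 1932, 1394, 1630]
r3 m[φ3→X9] = [7, 8, 7, 2]
r3 m[φ4→X4] = [9, 9, 1, 5]
r3 m[φ5→X2] = [6, 1, 6, 5]
r3 m[X2→φ0] = [144, 19, 114, 50]
r3 m[X2→φ2] = [138, 16, 96, 120]
r3 m[X2→φ5] = [552, 304, 304, 240]
r3 m[X9→φ1] = [7, 8, 7, 2]
r3 m[X9→φ3] = [25, 19, 20, 25]
r3 m[X0→φ2] = [1, 1, 1, 1]
r3 m[X4→φ0] = [153, 162, 27, 135]
r3 m[X4→φ1] = [171, 144, 26, 90]
r3 m[X4→φ4] = [323, 288, 702, 486]
r4 m[φ0→X2] = [2466, 1404, 2169, 2592]
r4 m[φ0→X4] = [1647, 1528, 1932, 1533]
r4 m[φ1→X9] = [2723, 1603, 1757, 2548]
r4 m[φ1→X4] = [82, 114, 157, 164]
r4 m[φ2→X2] = [24, 19, 19, 10]
r4 m[φ2→X0] = [1684, 1932, 1394, 1630]
r4 m[φ3→X9] = [7, 8, 7, 2]
r4 m[φ4→X4] = [9, 9, 1, 5]
r4 m[φ5→X2] = [6, 1, 6, 5]
r4 m[X2→φ0] = [144, 19, 114, 50]
r4 m[X2→φ2] = [14796, 1404, 13014, 12960]
r4 m[X2→φ5] = [59184, 26676, 41211, 25920]
r4 m[X9→φ1] = [7, 8, 7, 2]
r4 m[X9→φ3] = [2723, 1603, 1757, 2548]
r4 m[X0→φ2] = [1, 1, 1, 1]
r4 m[X4→φ0] = [738, 1026, 157, 820]
r4 m[X4→φ1] = [14823, 13752, 1932, 7665]
r4 m[X4→φ4] = [135054, 174192, 303324, 251412]
r5 m[φ0→X2] = [14176, 7982, 12414, 14708]
r5 m[φ0→X4] = [1647, 1528, 1932, 1533]
r5 m[φ1→X9] = [244950, 139506, 152904, 221286]
r5 m[φ1→X4] = [82, 114, 157, 164]
r5 m[φ2→X2] = [24, 19, 19, 10]
r5 m[φ2→X0] = [194130, 218322, 158976, 187218]
r5 m[φ3→X9] = [7, 8, 7, 2]
r5 m[φ4→X4] = [9, 9, 1, 5]
r5 m[φ5→X2] = [6, 1, 6, 5]
r5 m[X2→φ0] = [144, 19, 114, 50]
r5 m[X2→φ2] = [14796, 1404, 13014, 12960]
r5 m[X2→φ5] = [59184, 26676, 41211, 25920]
r5 m[X9→φ1] = [7, 8, 7, 2]
r5 m[X9→φ3] = [2723, 1603, 1757, 2548]
r5 m[X0→φ2] = [1, 1, 1, 1]
r5 m[X4→φ0] = [738, 1026, 157, 820]
r5 m[X4→φ1] = [14823, 13752, 1932, 7665]
r5 m[X4→φ4] = [135054, 174192, 303324, 251412]
r6 m[φ0→X2] = [14176, 7982, 12414, 14708]
r6 m[φ0→X4] = [1647, 1528, 1932, 1533]
r6 m[φ1→X9] = [244950, 139506, 152904, 221286]
r6 m[φ1→X4] = [82, 114, 157, 164]
r6 m[φ2→X2] = [24, 19, 19, 10]
r6 m[φ2→X0] = [194130, 218322, 158976, 187218]
r6 m[φ3→X9] = [7, 8, 7, 2]
r6 m[φ4→X4] = [9, 9, 1, 5]
r6 m[φ5→X2] = [6, 1, 6, 5]
r6 m[X2→φ0] = [144, 19, 114, 50]
r6 m[X2→φ2] = [85056, 7982, 74484, 73540]
r6 m[X2→φ5] = [340224, 151658, 235866, 147080]
r6 m[X9→φ1] = [7, 8, 7, 2]
r6 m[X9→φ3] = [244950, 139506, 152904, 221286]
r6 m[X0→φ2] = [1, 1, 1, 1]
r6 m[X4→φ0] = [738, 1026, 157, 820]
r6 m[X4→φ1] = [14823, 13752, 1932, 7665]
r6 m[X4→φ4] = [135054, 174192, 303324, 251412]
r7 m[φ0→X2] = [14176, 7982, 12414, 14708]
r7 m[φ0→X4] = [1647, 1528, 1932, 1533]
r7 m[φ1→X9] = [244950, 139506, 152904, 221286]
r7 m[φ1→X4] = [82, 114, 157, 164]
r7 m[φ2→X2] = [24, 19, 19, 10]
r7 m[φ2→X0] = [1111358, 1248754, 910206, 1073280]
r7 m[φ3→X9] = [7, 8, 7, 2]
r7 m[φ4→X4] = [9, 9, 1, 5]
r7 m[φ5→X2] = [6, 1, 6, 5]
r7 m[X2→φ0] = [144, 19, 114, 50]
r7 m[X2→φ2] = [85056, 7982, 74484, 73540]
r7 m[X2→φ5] = [340224, 151658, 235866, 147080]
r7 m[X9→φ1] = [7, 8, 7, 2]
r7 m[X9→φ3] = [244950, 139506, 152904, 221286]
r7 m[X0→φ2] = [1, 1, 1, 1]
r7 m[X4→φ0] = [738, 1026, 157, 820]
r7 m[X4→φ1] = [14823, 13752, 1932, 7665]
r7 m[X4→φ4] = [135054, 174192, 303324, 251412]
r8 m[φ0→X2] = [14176, 7982, 12414, 14708]
r8 m[φ0→X4] = [1647, 1528, 1932, 1533]
r8 m[φ1→X9] = [244950, 139506, 152904, 221286]
r8 m[φ1→X4] = [82, 114, 157, 164]
r8 m[φ2→X2] = [24, 19, 19, 10]
r8 m[φ2→X0] = [1111358, 1248754, 910206, 1073280]
r8 m[φ3→X9] = [7, 8, 7, 2]
r8 m[φ4→X4] = [9, 9, 1, 5]
r8 m[φ5→X2] = [6, 1, 6, 5]
r8 m[X2→φ0] = [144, 19, 114, 50]
r8 m[X2→φ2] = [85056, 7982, 74484, 73540]
r8 m[X2→φ5] = [340224, 151658, 235866, 147080]
r8 m[X9→φ1] = [7, 8, 7, 2]
r8 m[X9→φ3] = [244950, 139506, 152904, 221286]
r8 m[X0→φ2] = [1, 1, 1, 1]
r8 m[X4→φ0] = [738, 1026, 157, 820]
r8 m[X4→φ1] = [14823, 13752, 1932, 7665]
r8 m[X4→φ4] = [135054, 174192, 303324, 251412]
fixed point reached at round 8
b[X4] = ⊗ incoming = [1215486, 1567728, 303324, 1257060]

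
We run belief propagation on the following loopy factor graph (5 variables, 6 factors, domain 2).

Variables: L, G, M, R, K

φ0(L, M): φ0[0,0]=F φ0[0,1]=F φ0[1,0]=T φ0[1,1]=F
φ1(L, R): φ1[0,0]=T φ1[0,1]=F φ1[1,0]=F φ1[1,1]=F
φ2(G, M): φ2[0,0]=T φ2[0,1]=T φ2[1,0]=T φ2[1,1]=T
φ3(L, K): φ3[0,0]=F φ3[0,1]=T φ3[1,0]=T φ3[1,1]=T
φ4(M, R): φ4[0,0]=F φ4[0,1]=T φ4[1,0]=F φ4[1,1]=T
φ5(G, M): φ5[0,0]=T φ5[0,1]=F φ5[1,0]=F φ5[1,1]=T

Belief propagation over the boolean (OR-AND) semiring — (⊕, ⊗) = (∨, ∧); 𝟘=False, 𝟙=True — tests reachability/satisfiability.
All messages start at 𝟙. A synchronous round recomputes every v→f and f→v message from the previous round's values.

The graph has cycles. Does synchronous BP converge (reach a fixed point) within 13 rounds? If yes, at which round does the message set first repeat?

init: all messages = 𝟙 over 2 values
r1 m[φ0→L] = [F, T]
r1 m[φ0→M] = [T, F]
r1 m[φ1→L] = [T, F]
r1 m[φ1→R] = [T, F]
r1 m[φ2→G] = [T, T]
r1 m[φ2→M] = [T, T]
r1 m[φ3→L] = [T, T]
r1 m[φ3→K] = [T, T]
r1 m[φ4→M] = [T, T]
r1 m[φ4→R] = [F, T]
r1 m[φ5→G] = [T, T]
r1 m[φ5→M] = [T, T]
r1 m[L→φ0] = [T, T]
r1 m[L→φ1] = [T, T]
r1 m[L→φ3] = [T, T]
r1 m[G→φ2] = [T, T]
r1 m[G→φ5] = [T, T]
r1 m[M→φ0] = [T, T]
r1 m[M→φ2] = [T, T]
r1 m[M→φ4] = [T, T]
r1 m[M→φ5] = [T, T]
r1 m[R→φ1] = [T, T]
r1 m[R→φ4] = [T, T]
r1 m[K→φ3] = [T, T]
r2 m[φ0→L] = [F, T]
r2 m[φ0→M] = [T, F]
r2 m[φ1→L] = [T, F]
r2 m[φ1→R] = [T, F]
r2 m[φ2→G] = [T, T]
r2 m[φ2→M] = [T, T]
r2 m[φ3→L] = [T, T]
r2 m[φ3→K] = [T, T]
r2 m[φ4→M] = [T, T]
r2 m[φ4→R] = [F, T]
r2 m[φ5→G] = [T, T]
r2 m[φ5→M] = [T, T]
r2 m[L→φ0] = [T, F]
r2 m[L→φ1] = [F, T]
r2 m[L→φ3] = [F, F]
r2 m[G→φ2] = [T, T]
r2 m[G→φ5] = [T, T]
r2 m[M→φ0] = [T, T]
r2 m[M→φ2] = [T, F]
r2 m[M→φ4] = [T, F]
r2 m[M→φ5] = [T, F]
r2 m[R→φ1] = [F, T]
r2 m[R→φ4] = [T, F]
r2 m[K→φ3] = [T, T]
r3 m[φ0→L] = [F, T]
r3 m[φ0→M] = [F, F]
r3 m[φ1→L] = [F, F]
r3 m[φ1→R] = [F, F]
r3 m[φ2→G] = [T, T]
r3 m[φ2→M] = [T, T]
r3 m[φ3→L] = [T, T]
r3 m[φ3→K] = [F, F]
r3 m[φ4→M] = [F, F]
r3 m[φ4→R] = [F, T]
r3 m[φ5→G] = [T, F]
r3 m[φ5→M] = [T, T]
r3 m[L→φ0] = [T, F]
r3 m[L→φ1] = [F, T]
r3 m[L→φ3] = [F, F]
r3 m[G→φ2] = [T, T]
r3 m[G→φ5] = [T, T]
r3 m[M→φ0] = [T, T]
r3 m[M→φ2] = [T, F]
r3 m[M→φ4] = [T, F]
r3 m[M→φ5] = [T, F]
r3 m[R→φ1] = [F, T]
r3 m[R→φ4] = [T, F]
r3 m[K→φ3] = [T, T]
r4 m[φ0→L] = [F, T]
r4 m[φ0→M] = [F, F]
r4 m[φ1→L] = [F, F]
r4 m[φ1→R] = [F, F]
r4 m[φ2→G] = [T, T]
r4 m[φ2→M] = [T, T]
r4 m[φ3→L] = [T, T]
r4 m[φ3→K] = [F, F]
r4 m[φ4→M] = [F, F]
r4 m[φ4→R] = [F, T]
r4 m[φ5→G] = [T, F]
r4 m[φ5→M] = [T, T]
r4 m[L→φ0] = [F, F]
r4 m[L→φ1] = [F, T]
r4 m[L→φ3] = [F, F]
r4 m[G→φ2] = [T, F]
r4 m[G→φ5] = [T, T]
r4 m[M→φ0] = [F, F]
r4 m[M→φ2] = [F, F]
r4 m[M→φ4] = [F, F]
r4 m[M→φ5] = [F, F]
r4 m[R→φ1] = [F, T]
r4 m[R→φ4] = [F, F]
r4 m[K→φ3] = [T, T]
r5 m[φ0→L] = [F, F]
r5 m[φ0→M] = [F, F]
r5 m[φ1→L] = [F, F]
r5 m[φ1→R] = [F, F]
r5 m[φ2→G] = [F, F]
r5 m[φ2→M] = [T, T]
r5 m[φ3→L] = [T, T]
r5 m[φ3→K] = [F, F]
r5 m[φ4→M] = [F, F]
r5 m[φ4→R] = [F, F]
r5 m[φ5→G] = [F, F]
r5 m[φ5→M] = [T, T]
r5 m[L→φ0] = [F, F]
r5 m[L→φ1] = [F, T]
r5 m[L→φ3] = [F, F]
r5 m[G→φ2] = [T, F]
r5 m[G→φ5] = [T, T]
r5 m[M→φ0] = [F, F]
r5 m[M→φ2] = [F, F]
r5 m[M→φ4] = [F, F]
r5 m[M→φ5] = [F, F]
r5 m[R→φ1] = [F, T]
r5 m[R→φ4] = [F, F]
r5 m[K→φ3] = [T, T]
r6 m[φ0→L] = [F, F]
r6 m[φ0→M] = [F, F]
r6 m[φ1→L] = [F, F]
r6 m[φ1→R] = [F, F]
r6 m[φ2→G] = [F, F]
r6 m[φ2→M] = [T, T]
r6 m[φ3→L] = [T, T]
r6 m[φ3→K] = [F, F]
r6 m[φ4→M] = [F, F]
r6 m[φ4→R] = [F, F]
r6 m[φ5→G] = [F, F]
r6 m[φ5→M] = [T, T]
r6 m[L→φ0] = [F, F]
r6 m[L→φ1] = [F, F]
r6 m[L→φ3] = [F, F]
r6 m[G→φ2] = [F, F]
r6 m[G→φ5] = [F, F]
r6 m[M→φ0] = [F, F]
r6 m[M→φ2] = [F, F]
r6 m[M→φ4] = [F, F]
r6 m[M→φ5] = [F, F]
r6 m[R→φ1] = [F, F]
r6 m[R→φ4] = [F, F]
r6 m[K→φ3] = [T, T]
r7 m[φ0→L] = [F, F]
r7 m[φ0→M] = [F, F]
r7 m[φ1→L] = [F, F]
r7 m[φ1→R] = [F, F]
r7 m[φ2→G] = [F, F]
r7 m[φ2→M] = [F, F]
r7 m[φ3→L] = [T, T]
r7 m[φ3→K] = [F, F]
r7 m[φ4→M] = [F, F]
r7 m[φ4→R] = [F, F]
r7 m[φ5→G] = [F, F]
r7 m[φ5→M] = [F, F]
r7 m[L→φ0] = [F, F]
r7 m[L→φ1] = [F, F]
r7 m[L→φ3] = [F, F]
r7 m[G→φ2] = [F, F]
r7 m[G→φ5] = [F, F]
r7 m[M→φ0] = [F, F]
r7 m[M→φ2] = [F, F]
r7 m[M→φ4] = [F, F]
r7 m[M→φ5] = [F, F]
r7 m[R→φ1] = [F, F]
r7 m[R→φ4] = [F, F]
r7 m[K→φ3] = [T, T]
r8 m[φ0→L] = [F, F]
r8 m[φ0→M] = [F, F]
r8 m[φ1→L] = [F, F]
r8 m[φ1→R] = [F, F]
r8 m[φ2→G] = [F, F]
r8 m[φ2→M] = [F, F]
r8 m[φ3→L] = [T, T]
r8 m[φ3→K] = [F, F]
r8 m[φ4→M] = [F, F]
r8 m[φ4→R] = [F, F]
r8 m[φ5→G] = [F, F]
r8 m[φ5→M] = [F, F]
r8 m[L→φ0] = [F, F]
r8 m[L→φ1] = [F, F]
r8 m[L→φ3] = [F, F]
r8 m[G→φ2] = [F, F]
r8 m[G→φ5] = [F, F]
r8 m[M→φ0] = [F, F]
r8 m[M→φ2] = [F, F]
r8 m[M→φ4] = [F, F]
r8 m[M→φ5] = [F, F]
r8 m[R→φ1] = [F, F]
r8 m[R→φ4] = [F, F]
r8 m[K→φ3] = [T, T]
fixed point reached at round 8
messages reach a fixed point at round 8

CONVERGED at round 8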